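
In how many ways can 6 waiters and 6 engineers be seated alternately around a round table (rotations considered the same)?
Fix one of the waiters: (6-1)! ways for the remaining waiters, × 6! ways for the engineers = 120 × 720 = 86400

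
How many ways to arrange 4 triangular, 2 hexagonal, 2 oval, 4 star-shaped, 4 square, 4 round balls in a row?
20! / (4! × 2! × 2! × 4! × 4! × 4!) = 1833241410000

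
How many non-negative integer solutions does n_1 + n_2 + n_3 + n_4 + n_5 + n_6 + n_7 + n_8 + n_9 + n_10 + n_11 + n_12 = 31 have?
C(31+12-1, 12-1) = C(42, 11) = 4280561376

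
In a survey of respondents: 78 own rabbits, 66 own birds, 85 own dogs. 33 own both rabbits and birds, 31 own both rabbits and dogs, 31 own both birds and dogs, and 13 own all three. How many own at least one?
|A∪B∪C| = 78+66+85-33-31-31+13 = 147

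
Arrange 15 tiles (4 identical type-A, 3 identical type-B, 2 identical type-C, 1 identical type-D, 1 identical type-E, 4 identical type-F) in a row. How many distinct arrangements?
15! / (4! × 3! × 2! × 1! × 1! × 4!) = 189189000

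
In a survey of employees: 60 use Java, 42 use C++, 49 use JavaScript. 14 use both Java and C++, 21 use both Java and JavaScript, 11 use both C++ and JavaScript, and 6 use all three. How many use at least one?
|A∪B∪C| = 60+42+49-14-21-11+6 = 111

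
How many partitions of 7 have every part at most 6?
Let r_j(i) = number of partitions of i into parts ≤ j, for i = 0..7. r_1(i) = 1 for all i; r_j(i) = r_{j-1}(i) + r_j(i-j). Rows j = 2..6: ≤2: 1 1 2 2 3 3 4 4; ≤3: 1 1 2 3 4 5 7 8; ≤4: 1 1 2 3 5 6 9 11; ≤5: 1 1 2 3 5 7 10 13; ≤6: 1 1 2 3 5 7 11 14. r_6(7) = 14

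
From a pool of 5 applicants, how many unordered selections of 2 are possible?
C(5,2) = 5!/(2!×3!) = 10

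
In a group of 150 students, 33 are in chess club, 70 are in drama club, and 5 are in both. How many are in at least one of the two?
|A∪B| = |A| + |B| - |A∩B| = 33 + 70 - 5 = 98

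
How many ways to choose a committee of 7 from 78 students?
C(78,7) = 78!/(7!×71!) = 2641902120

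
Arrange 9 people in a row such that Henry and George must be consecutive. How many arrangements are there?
Treat the 2 as one block: (9-2+1)! × 2! = 40320 × 2 = 80640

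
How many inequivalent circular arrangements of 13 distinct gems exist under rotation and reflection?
(13-1)!/2 = 479001600/2 = 239500800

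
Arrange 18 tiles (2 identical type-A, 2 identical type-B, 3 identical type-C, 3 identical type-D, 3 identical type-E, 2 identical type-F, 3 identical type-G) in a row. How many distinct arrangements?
18! / (2! × 2! × 3! × 3! × 3! × 2! × 3!) = 617512896000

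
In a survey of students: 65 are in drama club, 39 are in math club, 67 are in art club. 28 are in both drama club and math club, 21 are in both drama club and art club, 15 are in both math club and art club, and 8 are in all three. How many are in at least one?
|A∪B∪C| = 65+39+67-28-21-15+8 = 115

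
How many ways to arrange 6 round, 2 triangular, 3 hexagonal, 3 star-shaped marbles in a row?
14! / (6! × 2! × 3! × 3!) = 1681680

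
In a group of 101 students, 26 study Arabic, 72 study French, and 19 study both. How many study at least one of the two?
|A∪B| = |A| + |B| - |A∩B| = 26 + 72 - 19 = 79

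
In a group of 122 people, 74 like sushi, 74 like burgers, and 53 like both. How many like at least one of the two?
|A∪B| = |A| + |B| - |A∩B| = 74 + 74 - 53 = 95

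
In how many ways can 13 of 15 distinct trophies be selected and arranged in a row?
P(15,13) = 15!/(15-13)! = 653837184000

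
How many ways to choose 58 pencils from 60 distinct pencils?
C(60,58) = 60!/(58!×2!) = 1770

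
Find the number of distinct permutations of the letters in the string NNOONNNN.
8! / (2! × 6!) = 28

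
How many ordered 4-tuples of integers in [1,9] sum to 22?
Coefficient of x^22 in (x + x² + ... + x^9)^4. By inclusion-exclusion on dice exceeding 9: Σ_j (-1)^j C(4,j)·C(22-1-9j, 3) = C(4,0)·C(21,3) - C(4,1)·C(12,3) + C(4,2)·C(3,3) = 1·1330 - 4·220 + 6·1 = 456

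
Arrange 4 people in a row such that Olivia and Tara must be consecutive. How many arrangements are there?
Treat the 2 as one block: (4-2+1)! × 2! = 6 × 2 = 12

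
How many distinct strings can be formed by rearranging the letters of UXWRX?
5! / (1! × 2! × 1! × 1!) = 60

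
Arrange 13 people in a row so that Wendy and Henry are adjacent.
Treat as block: (13-1)! × 2! = 479001600 × 2 = 958003200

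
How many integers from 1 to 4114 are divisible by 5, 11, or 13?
⌊4114/5⌋+⌊4114/11⌋+⌊4114/13⌋ - ⌊4114/55⌋-⌊4114/65⌋-⌊4114/143⌋ + ⌊4114/715⌋ = 822+374+316 - 74-63-28 + 5 = 1352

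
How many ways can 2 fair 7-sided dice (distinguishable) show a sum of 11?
Coefficient of x^11 in (x + x² + ... + x^7)^2. By inclusion-exclusion on dice exceeding 7: Σ_j (-1)^j C(2,j)·C(11-1-7j, 1) = C(2,0)·C(10,1) - C(2,1)·C(3,1) = 1·10 - 2·3 = 4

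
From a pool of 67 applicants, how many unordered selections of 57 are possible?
C(67,57) = 67!/(57!×10!) = 247994680648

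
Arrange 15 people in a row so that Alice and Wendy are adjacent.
Treat as block: (15-1)! × 2! = 87178291200 × 2 = 174356582400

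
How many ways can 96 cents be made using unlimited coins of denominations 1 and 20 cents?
Coefficient of x^96 in 1/(1-x^1) · 1/(1-x^20). Use j coins of 20 for j = 0..⌊96/20⌋ = 4, the rest in 1s: 4 + 1 = 5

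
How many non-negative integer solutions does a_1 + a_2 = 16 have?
C(16+2-1, 2-1) = C(17, 1) = 17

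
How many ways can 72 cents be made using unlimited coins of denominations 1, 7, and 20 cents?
Coefficient of x^72 in 1/(1-x^1) · 1/(1-x^7) · 1/(1-x^20). Case on j = number of 20-cent coins (j = 0..3); remainder r = 72 - 20j is made from {1,7} in ⌊r/7⌋+1 ways. r = 72, 52, 32, 12 → 11 + 8 + 5 + 2 = 26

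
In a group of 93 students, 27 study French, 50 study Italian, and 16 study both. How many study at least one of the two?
|A∪B| = |A| + |B| - |A∩B| = 27 + 50 - 16 = 61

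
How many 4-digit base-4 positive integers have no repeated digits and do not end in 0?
Last digit: 3 nonzero choices. First digit: 2 (nonzero, ≠last). Middle 2: P(2,2) = 2. Total = 12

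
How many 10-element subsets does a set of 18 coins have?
C(18,10) = 18!/(10!×8!) = 43758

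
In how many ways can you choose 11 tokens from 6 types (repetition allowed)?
C(11+6-1, 6-1) = C(16, 5) = 4368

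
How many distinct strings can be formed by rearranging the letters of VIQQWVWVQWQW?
12! / (1! × 4! × 3! × 4!) = 138600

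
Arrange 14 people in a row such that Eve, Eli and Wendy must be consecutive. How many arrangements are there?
Treat the 3 as one block: (14-3+1)! × 3! = 479001600 × 6 = 2874009600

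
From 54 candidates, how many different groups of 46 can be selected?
C(54,46) = 54!/(46!×8!) = 1040465790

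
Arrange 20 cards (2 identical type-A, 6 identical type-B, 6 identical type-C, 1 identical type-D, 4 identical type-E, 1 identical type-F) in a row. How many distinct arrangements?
20! / (2! × 6! × 6! × 1! × 4! × 1!) = 97772875200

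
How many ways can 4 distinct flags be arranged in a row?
4! = 24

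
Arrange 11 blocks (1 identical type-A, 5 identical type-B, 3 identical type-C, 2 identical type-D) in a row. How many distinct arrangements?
11! / (1! × 5! × 3! × 2!) = 27720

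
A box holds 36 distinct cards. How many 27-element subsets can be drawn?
C(36,27) = 36!/(27!×9!) = 94143280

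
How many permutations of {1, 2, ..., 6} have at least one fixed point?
Complement of the derangements. !6 = Σ_{j=0}^{6} (-1)^j·6!/j! = 720 - 720 + 360 - 120 + 30 - 6 + 1 = 265. 6! - !6 = 720 - 265 = 455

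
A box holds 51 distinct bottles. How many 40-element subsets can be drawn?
C(51,40) = 51!/(40!×11!) = 47626016970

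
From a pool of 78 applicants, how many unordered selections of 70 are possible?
C(78,70) = 78!/(70!×8!) = 23446881315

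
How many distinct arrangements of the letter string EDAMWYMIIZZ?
11! / (1! × 2! × 1! × 1! × 2! × 1! × 2! × 1!) = 4989600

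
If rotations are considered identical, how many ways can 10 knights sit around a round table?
Circular: fix one position, arrange the rest. (10-1)! = 362880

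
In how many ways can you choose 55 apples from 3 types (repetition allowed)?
C(55+3-1, 3-1) = C(57, 2) = 1596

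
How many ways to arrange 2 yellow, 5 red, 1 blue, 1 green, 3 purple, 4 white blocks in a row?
16! / (2! × 5! × 1! × 1! × 3! × 4!) = 605404800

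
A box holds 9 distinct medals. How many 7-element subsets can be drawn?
C(9,7) = 9!/(7!×2!) = 36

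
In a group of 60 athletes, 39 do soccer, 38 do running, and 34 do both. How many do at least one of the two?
|A∪B| = |A| + |B| - |A∩B| = 39 + 38 - 34 = 43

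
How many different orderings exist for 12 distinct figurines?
12! = 479001600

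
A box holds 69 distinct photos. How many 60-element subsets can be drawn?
C(69,60) = 69!/(60!×9!) = 56672074888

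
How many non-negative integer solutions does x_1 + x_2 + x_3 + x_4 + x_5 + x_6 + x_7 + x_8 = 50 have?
C(50+8-1, 8-1) = C(57, 7) = 264385836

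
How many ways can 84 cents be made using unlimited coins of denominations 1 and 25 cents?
Coefficient of x^84 in 1/(1-x^1) · 1/(1-x^25). Use j coins of 25 for j = 0..⌊84/25⌋ = 3, the rest in 1s: 3 + 1 = 4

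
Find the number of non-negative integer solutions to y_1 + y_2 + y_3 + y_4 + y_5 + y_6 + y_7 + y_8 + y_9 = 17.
C(17+9-1, 9-1) = C(25, 8) = 1081575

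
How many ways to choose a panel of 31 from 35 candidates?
C(35,31) = 35!/(31!×4!) = 52360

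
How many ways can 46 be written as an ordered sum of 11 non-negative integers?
C(46+11-1, 11-1) = C(56, 10) = 35607051480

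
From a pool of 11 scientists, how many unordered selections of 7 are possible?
C(11,7) = 11!/(7!×4!) = 330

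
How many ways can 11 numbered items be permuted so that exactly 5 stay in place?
Choose the 5 fixed points C(11,5) = 462, derange the rest: !6 = Σ_{j=0}^{6} (-1)^j·6!/j! = 720 - 720 + 360 - 120 + 30 - 6 + 1 = 265. Product = 462 × 265 = 122430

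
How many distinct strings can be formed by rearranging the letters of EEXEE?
5! / (1! × 4!) = 5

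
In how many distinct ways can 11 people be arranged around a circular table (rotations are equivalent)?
Circular: fix one position, arrange the rest. (11-1)! = 3628800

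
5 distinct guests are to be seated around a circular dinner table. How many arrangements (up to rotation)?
Circular: fix one position, arrange the rest. (5-1)! = 24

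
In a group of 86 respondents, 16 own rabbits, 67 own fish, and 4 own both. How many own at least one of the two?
|A∪B| = |A| + |B| - |A∩B| = 16 + 67 - 4 = 79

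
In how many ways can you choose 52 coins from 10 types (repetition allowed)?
C(52+10-1, 10-1) = C(61, 9) = 17341763505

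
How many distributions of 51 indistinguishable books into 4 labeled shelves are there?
C(51+4-1, 4-1) = C(54, 3) = 24804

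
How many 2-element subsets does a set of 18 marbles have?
C(18,2) = 18!/(2!×16!) = 153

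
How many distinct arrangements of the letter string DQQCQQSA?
8! / (1! × 1! × 1! × 1! × 4!) = 1680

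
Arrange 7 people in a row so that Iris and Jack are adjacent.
Treat as block: (7-1)! × 2! = 720 × 2 = 1440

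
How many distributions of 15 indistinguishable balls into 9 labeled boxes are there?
C(15+9-1, 9-1) = C(23, 8) = 490314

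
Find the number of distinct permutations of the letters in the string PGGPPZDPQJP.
11! / (1! × 2! × 1! × 5! × 1! × 1!) = 166320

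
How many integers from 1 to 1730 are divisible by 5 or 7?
⌊1730/5⌋ + ⌊1730/7⌋ - ⌊1730/35⌋ = 346 + 247 - 49 = 544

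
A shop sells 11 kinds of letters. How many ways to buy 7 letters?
C(7+11-1, 11-1) = C(17, 10) = 19448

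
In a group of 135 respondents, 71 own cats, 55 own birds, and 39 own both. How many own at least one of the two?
|A∪B| = |A| + |B| - |A∩B| = 71 + 55 - 39 = 87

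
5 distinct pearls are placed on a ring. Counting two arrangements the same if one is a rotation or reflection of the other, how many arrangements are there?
(5-1)!/2 = 24/2 = 12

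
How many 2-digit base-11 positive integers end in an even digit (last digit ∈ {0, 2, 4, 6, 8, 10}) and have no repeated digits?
Last∈{0,2,4,6,8,10}. Last=0: 10. Last nonzero: 5×9×P(9,0) = 45. Total = 55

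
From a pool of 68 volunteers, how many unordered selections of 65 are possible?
C(68,65) = 68!/(65!×3!) = 50116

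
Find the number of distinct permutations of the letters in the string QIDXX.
5! / (1! × 1! × 1! × 2!) = 60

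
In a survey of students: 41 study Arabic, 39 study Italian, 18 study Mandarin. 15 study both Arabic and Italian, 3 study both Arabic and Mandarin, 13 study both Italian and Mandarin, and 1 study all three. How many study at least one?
|A∪B∪C| = 41+39+18-15-3-13+1 = 68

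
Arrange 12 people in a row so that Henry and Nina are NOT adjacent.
Total - adjacent = 12! - (12-1)!×2 = 479001600 - 79833600 = 399168000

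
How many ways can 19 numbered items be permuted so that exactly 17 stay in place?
Choose the 17 fixed points C(19,17) = 171, derange the rest: !2 = Σ_{j=0}^{2} (-1)^j·2!/j! = 2 - 2 + 1 = 1. Product = 171 × 1 = 171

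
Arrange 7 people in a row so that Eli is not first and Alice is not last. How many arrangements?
By inclusion-exclusion: 7! - 2×(7-1)! + (7-2)! = 5040 - 1440 + 120 = 3720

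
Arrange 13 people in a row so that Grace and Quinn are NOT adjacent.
Total - adjacent = 13! - (13-1)!×2 = 6227020800 - 958003200 = 5269017600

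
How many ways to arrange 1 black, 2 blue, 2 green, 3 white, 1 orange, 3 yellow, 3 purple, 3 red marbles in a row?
18! / (1! × 2! × 2! × 3! × 1! × 3! × 3! × 3!) = 1235025792000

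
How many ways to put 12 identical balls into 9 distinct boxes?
C(12+9-1, 9-1) = C(20, 8) = 125970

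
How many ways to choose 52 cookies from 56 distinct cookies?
C(56,52) = 56!/(52!×4!) = 367290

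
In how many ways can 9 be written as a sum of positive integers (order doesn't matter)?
Pentagonal recurrence p(n) = p(n-1) + p(n-2) - p(n-5) - p(n-7) + p(n-12) + p(n-15) - ... gives p(0..8) = 1, 1, 2, 3, 5, 7, 11, 15, 22. p(9) = p(8) + p(7) - p(4) - p(2) = 22 + 15 - 5 - 2 = 30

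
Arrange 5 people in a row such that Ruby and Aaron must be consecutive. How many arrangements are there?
Treat the 2 as one block: (5-2+1)! × 2! = 24 × 2 = 48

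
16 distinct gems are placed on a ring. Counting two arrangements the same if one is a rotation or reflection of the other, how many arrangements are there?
(16-1)!/2 = 1307674368000/2 = 653837184000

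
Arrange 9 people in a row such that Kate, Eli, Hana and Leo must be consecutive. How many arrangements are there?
Treat the 4 as one block: (9-4+1)! × 4! = 720 × 24 = 17280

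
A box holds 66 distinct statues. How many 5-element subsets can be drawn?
C(66,5) = 66!/(5!×61!) = 8936928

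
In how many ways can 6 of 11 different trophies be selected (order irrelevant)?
C(11,6) = 11!/(6!×5!) = 462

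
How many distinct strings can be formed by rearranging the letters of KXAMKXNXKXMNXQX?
15! / (3! × 1! × 6! × 2! × 1! × 2!) = 75675600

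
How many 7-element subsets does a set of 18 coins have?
C(18,7) = 18!/(7!×11!) = 31824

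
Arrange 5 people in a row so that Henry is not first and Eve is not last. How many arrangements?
By inclusion-exclusion: 5! - 2×(5-1)! + (5-2)! = 120 - 48 + 6 = 78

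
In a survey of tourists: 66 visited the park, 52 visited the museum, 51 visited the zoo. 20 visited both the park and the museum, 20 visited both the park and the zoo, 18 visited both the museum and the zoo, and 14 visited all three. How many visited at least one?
|A∪B∪C| = 66+52+51-20-20-18+14 = 125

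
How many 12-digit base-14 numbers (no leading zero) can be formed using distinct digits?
First digit: 13 choices (nonzero). Then descending: 13 × 13 × 12 × 11 × 10 × 9 × 8 × 7 × 6 × 5 × 4 × 3 = 40475635200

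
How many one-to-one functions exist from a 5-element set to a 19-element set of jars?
P(19,5) = 19!/(19-5)! = 1395360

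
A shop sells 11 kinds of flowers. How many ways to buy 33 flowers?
C(33+11-1, 11-1) = C(43, 10) = 1917334783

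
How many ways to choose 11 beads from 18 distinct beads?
C(18,11) = 18!/(11!×7!) = 31824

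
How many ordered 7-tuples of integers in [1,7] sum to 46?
Coefficient of x^46 in (x + x² + ... + x^7)^7. By inclusion-exclusion on dice exceeding 7: Σ_j (-1)^j C(7,j)·C(46-1-7j, 6) = C(7,0)·C(45,6) - C(7,1)·C(38,6) + C(7,2)·C(31,6) - C(7,3)·C(24,6) + C(7,4)·C(17,6) - C(7,5)·C(10,6) = 1·8145060 - 7·2760681 + 21·736281 - 35·134596 + 35·12376 - 21·210 = 84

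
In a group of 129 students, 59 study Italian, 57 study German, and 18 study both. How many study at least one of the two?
|A∪B| = |A| + |B| - |A∩B| = 59 + 57 - 18 = 98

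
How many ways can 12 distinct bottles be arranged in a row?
12! = 479001600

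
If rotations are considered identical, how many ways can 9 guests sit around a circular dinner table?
Circular: fix one position, arrange the rest. (9-1)! = 40320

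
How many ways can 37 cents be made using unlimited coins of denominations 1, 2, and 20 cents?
Coefficient of x^37 in 1/(1-x^1) · 1/(1-x^2) · 1/(1-x^20). Case on j = number of 20-cent coins (j = 0..1); remainder r = 37 - 20j is made from {1,2} in ⌊r/2⌋+1 ways. r = 37, 17 → 19 + 9 = 28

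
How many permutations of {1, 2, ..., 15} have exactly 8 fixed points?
Choose the 8 fixed points C(15,8) = 6435, derange the rest: !7 = Σ_{j=0}^{7} (-1)^j·7!/j! = 5040 - 5040 + 2520 - 840 + 210 - 42 + 7 - 1 = 1854. Product = 6435 × 1854 = 11930490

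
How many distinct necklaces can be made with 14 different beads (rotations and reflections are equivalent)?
(14-1)!/2 = 6227020800/2 = 3113510400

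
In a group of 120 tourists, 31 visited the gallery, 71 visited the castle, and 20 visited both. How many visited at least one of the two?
|A∪B| = |A| + |B| - |A∩B| = 31 + 71 - 20 = 82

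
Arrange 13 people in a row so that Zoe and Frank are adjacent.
Treat as block: (13-1)! × 2! = 479001600 × 2 = 958003200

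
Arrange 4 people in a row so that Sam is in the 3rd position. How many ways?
Fix one position: (4-1)! = 6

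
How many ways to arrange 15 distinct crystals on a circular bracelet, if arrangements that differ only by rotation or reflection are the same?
(15-1)!/2 = 87178291200/2 = 43589145600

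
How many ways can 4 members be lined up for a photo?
4! = 24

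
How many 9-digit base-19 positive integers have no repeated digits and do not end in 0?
Last digit: 18 nonzero choices. First digit: 17 (nonzero, ≠last). Middle 7: P(17,7) = 98017920. Total = 29993483520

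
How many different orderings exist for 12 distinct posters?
12! = 479001600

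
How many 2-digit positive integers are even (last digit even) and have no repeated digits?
Last∈{0,2,4,6,8}. Last=0: 9. Last nonzero: 4×8×P(8,0) = 32. Total = 41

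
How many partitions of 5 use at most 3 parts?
By conjugation, equals partitions of 5 into parts ≤ 3. Let r_j(i) = number of partitions of i into parts ≤ j, for i = 0..5. r_1(i) = 1 for all i; r_j(i) = r_{j-1}(i) + r_j(i-j). Rows j = 2..3: ≤2: 1 1 2 2 3 3; ≤3: 1 1 2 3 4 5. r_3(5) = 5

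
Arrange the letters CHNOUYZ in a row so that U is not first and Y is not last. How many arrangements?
By inclusion-exclusion: 7! - 2×(7-1)! + (7-2)! = 5040 - 1440 + 120 = 3720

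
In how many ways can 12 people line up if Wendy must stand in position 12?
Fix one position: (12-1)! = 39916800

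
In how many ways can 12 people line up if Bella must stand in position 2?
Fix one position: (12-1)! = 39916800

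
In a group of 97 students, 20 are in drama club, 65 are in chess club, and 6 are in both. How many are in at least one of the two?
|A∪B| = |A| + |B| - |A∩B| = 20 + 65 - 6 = 79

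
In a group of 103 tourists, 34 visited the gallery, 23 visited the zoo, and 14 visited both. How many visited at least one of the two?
|A∪B| = |A| + |B| - |A∩B| = 34 + 23 - 14 = 43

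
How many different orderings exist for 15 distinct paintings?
15! = 1307674368000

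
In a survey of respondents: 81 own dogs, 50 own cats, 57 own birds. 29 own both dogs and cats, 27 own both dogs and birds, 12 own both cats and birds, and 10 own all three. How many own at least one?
|A∪B∪C| = 81+50+57-29-27-12+10 = 130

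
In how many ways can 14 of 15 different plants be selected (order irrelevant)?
C(15,14) = 15!/(14!×1!) = 15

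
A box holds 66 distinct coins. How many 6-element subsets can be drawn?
C(66,6) = 66!/(6!×60!) = 90858768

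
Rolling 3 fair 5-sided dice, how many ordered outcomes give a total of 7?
Coefficient of x^7 in (x + x² + ... + x^5)^3. By inclusion-exclusion on dice exceeding 5: Σ_j (-1)^j C(3,j)·C(7-1-5j, 2) = C(3,0)·C(6,2) = 1·15 = 15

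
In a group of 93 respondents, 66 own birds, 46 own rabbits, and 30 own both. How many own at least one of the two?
|A∪B| = |A| + |B| - |A∩B| = 66 + 46 - 30 = 82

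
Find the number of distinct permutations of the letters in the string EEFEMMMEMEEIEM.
14! / (1! × 1! × 7! × 5!) = 144144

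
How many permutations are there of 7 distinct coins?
7! = 5040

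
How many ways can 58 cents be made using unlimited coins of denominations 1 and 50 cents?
Coefficient of x^58 in 1/(1-x^1) · 1/(1-x^50). Use j coins of 50 for j = 0..⌊58/50⌋ = 1, the rest in 1s: 1 + 1 = 2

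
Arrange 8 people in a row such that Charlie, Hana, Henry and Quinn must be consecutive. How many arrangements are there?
Treat the 4 as one block: (8-4+1)! × 4! = 120 × 24 = 2880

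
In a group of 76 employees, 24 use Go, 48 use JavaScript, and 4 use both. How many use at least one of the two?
|A∪B| = |A| + |B| - |A∩B| = 24 + 48 - 4 = 68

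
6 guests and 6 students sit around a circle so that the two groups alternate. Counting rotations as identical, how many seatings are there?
Fix one of the guests: (6-1)! ways for the remaining guests, × 6! ways for the students = 120 × 720 = 86400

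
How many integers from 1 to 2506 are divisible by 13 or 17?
⌊2506/13⌋ + ⌊2506/17⌋ - ⌊2506/221⌋ = 192 + 147 - 11 = 328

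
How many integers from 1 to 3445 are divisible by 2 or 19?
⌊3445/2⌋ + ⌊3445/19⌋ - ⌊3445/38⌋ = 1722 + 181 - 90 = 1813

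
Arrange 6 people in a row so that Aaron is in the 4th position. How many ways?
Fix one position: (6-1)! = 120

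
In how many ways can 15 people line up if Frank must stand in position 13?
Fix one position: (15-1)! = 87178291200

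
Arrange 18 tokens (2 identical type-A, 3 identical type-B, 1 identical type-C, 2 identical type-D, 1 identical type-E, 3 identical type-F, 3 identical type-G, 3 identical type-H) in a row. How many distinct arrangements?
18! / (2! × 3! × 1! × 2! × 1! × 3! × 3! × 3!) = 1235025792000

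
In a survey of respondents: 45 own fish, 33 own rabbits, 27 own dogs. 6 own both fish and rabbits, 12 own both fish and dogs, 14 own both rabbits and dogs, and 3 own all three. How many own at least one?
|A∪B∪C| = 45+33+27-6-12-14+3 = 76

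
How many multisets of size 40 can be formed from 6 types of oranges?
C(40+6-1, 6-1) = C(45, 5) = 1221759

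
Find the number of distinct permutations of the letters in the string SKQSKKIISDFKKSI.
15! / (1! × 3! × 1! × 1! × 5! × 4!) = 75675600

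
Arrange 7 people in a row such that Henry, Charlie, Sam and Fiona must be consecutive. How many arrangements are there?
Treat the 4 as one block: (7-4+1)! × 4! = 24 × 24 = 576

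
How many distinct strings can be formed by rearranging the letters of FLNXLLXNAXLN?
12! / (1! × 4! × 3! × 1! × 3!) = 554400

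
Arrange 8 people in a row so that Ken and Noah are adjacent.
Treat as block: (8-1)! × 2! = 5040 × 2 = 10080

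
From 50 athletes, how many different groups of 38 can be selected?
C(50,38) = 50!/(38!×12!) = 121399651100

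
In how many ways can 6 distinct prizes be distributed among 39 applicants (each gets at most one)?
P(39,6) = 39!/(39-6)! = 2349088560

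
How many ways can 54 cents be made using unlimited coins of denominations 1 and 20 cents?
Coefficient of x^54 in 1/(1-x^1) · 1/(1-x^20). Use j coins of 20 for j = 0..⌊54/20⌋ = 2, the rest in 1s: 2 + 1 = 3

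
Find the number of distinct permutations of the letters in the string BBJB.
4! / (3! × 1!) = 4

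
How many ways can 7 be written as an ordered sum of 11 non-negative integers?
C(7+11-1, 11-1) = C(17, 10) = 19448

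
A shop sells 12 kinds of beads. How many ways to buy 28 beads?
C(28+12-1, 12-1) = C(39, 11) = 1676056044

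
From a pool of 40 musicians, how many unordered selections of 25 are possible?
C(40,25) = 40!/(25!×15!) = 40225345056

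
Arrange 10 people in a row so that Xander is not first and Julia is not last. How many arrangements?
By inclusion-exclusion: 10! - 2×(10-1)! + (10-2)! = 3628800 - 725760 + 40320 = 2943360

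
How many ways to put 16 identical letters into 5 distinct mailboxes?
C(16+5-1, 5-1) = C(20, 4) = 4845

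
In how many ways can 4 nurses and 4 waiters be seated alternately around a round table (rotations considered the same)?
Fix one of the nurses: (4-1)! ways for the remaining nurses, × 4! ways for the waiters = 6 × 24 = 144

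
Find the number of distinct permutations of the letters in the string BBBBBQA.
7! / (1! × 1! × 5!) = 42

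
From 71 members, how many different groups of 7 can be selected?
C(71,7) = 71!/(7!×64!) = 1329890705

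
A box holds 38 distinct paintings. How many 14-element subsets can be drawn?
C(38,14) = 38!/(14!×24!) = 9669554100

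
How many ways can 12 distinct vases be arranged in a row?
12! = 479001600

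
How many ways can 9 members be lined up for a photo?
9! = 362880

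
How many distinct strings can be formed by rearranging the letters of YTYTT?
5! / (3! × 2!) = 10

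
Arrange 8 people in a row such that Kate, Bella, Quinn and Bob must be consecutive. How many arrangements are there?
Treat the 4 as one block: (8-4+1)! × 4! = 120 × 24 = 2880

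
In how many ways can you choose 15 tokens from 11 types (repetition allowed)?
C(15+11-1, 11-1) = C(25, 10) = 3268760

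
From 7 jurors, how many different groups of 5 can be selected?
C(7,5) = 7!/(5!×2!) = 21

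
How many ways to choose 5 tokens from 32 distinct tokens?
C(32,5) = 32!/(5!×27!) = 201376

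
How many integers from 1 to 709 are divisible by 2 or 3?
⌊709/2⌋ + ⌊709/3⌋ - ⌊709/6⌋ = 354 + 236 - 118 = 472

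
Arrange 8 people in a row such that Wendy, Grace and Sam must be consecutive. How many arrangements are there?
Treat the 3 as one block: (8-3+1)! × 3! = 720 × 6 = 4320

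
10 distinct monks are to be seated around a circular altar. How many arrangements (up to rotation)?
Circular: fix one position, arrange the rest. (10-1)! = 362880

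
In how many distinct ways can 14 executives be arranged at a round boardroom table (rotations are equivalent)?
Circular: fix one position, arrange the rest. (14-1)! = 6227020800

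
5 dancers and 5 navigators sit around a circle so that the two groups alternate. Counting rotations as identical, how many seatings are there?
Fix one of the dancers: (5-1)! ways for the remaining dancers, × 5! ways for the navigators = 24 × 120 = 2880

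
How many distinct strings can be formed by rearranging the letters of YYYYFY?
6! / (5! × 1!) = 6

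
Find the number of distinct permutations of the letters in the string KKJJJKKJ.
8! / (4! × 4!) = 70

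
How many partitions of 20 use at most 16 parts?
By conjugation, equals partitions of 20 into parts ≤ 16. Let r_j(i) = number of partitions of i into parts ≤ j, for i = 0..20. r_1(i) = 1 for all i; r_j(i) = r_{j-1}(i) + r_j(i-j). Rows j = 2..16: ≤2: 1 1 2 2 3 3 4 4 5 5 6 6 7 7 8 8 9 9 10 10 11; ≤3: 1 1 2 3 4 5 7 8 10 12 14 16 19 21 24 27 30 33 37 40 44; ≤4: 1 1 2 3 5 6 9 11 15 18 23 27 34 39 47 54 64 72 84 94 108; ≤5: 1 1 2 3 5 7 10 13 18 23 30 37 47 57 70 84 101 119 141 164 192; ≤6: 1 1 2 3 5 7 11 14 20 26 35 44 58 71 90 110 136 163 199 235 282; ≤7: 1 1 2 3 5 7 11 15 21 28 38 49 65 82 105 131 164 201 248 300 364; ≤8: 1 1 2 3 5 7 11 15 22 29 40 52 70 89 116 146 186 230 288 352 434; ≤9: 1 1 2 3 5 7 11 15 22 30 41 54 73 94 123 157 201 252 318 393 488; ≤10: 1 1 2 3 5 7 11 15 22 30 42 55 75 97 128 164 212 267 340 423 530; ≤11: 1 1 2 3 5 7 11 15 22 30 42 56 76 99 131 169 219 278 355 445 560; ≤12: 1 1 2 3 5 7 11 15 22 30 42 56 77 100 133 172 224 285 366 460 582; ≤13: 1 1 2 3 5 7 11 15 22 30 42 56 77 101 134 174 227 290 373 471 597; ≤14: 1 1 2 3 5 7 11 15 22 30 42 56 77 101 135 175 229 293 378 478 608; ≤15: 1 1 2 3 5 7 11 15 22 30 42 56 77 101 135 176 230 295 381 483 615; ≤16: 1 1 2 3 5 7 11 15 22 30 42 56 77 101 135 176 231 296 383 486 620. r_16(20) = 620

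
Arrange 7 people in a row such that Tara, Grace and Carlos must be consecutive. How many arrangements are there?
Treat the 3 as one block: (7-3+1)! × 3! = 120 × 6 = 720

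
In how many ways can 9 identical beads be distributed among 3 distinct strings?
C(9+3-1, 3-1) = C(11, 2) = 55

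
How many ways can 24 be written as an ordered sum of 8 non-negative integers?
C(24+8-1, 8-1) = C(31, 7) = 2629575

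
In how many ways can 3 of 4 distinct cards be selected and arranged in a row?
P(4,3) = 4!/(4-3)! = 24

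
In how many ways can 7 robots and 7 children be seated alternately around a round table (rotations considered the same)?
Fix one of the robots: (7-1)! ways for the remaining robots, × 7! ways for the children = 720 × 5040 = 3628800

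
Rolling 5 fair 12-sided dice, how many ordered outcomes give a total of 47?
Coefficient of x^47 in (x + x² + ... + x^12)^5. By inclusion-exclusion on dice exceeding 12: Σ_j (-1)^j C(5,j)·C(47-1-12j, 4) = C(5,0)·C(46,4) - C(5,1)·C(34,4) + C(5,2)·C(22,4) - C(5,3)·C(10,4) = 1·163185 - 5·46376 + 10·7315 - 10·210 = 2355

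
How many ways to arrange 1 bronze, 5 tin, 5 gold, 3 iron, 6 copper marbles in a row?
20! / (1! × 5! × 5! × 3! × 6!) = 39109150080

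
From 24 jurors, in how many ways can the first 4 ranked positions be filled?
P(24,4) = 24!/(24-4)! = 255024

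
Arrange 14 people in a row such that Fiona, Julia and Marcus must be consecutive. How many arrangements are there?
Treat the 3 as one block: (14-3+1)! × 3! = 479001600 × 6 = 2874009600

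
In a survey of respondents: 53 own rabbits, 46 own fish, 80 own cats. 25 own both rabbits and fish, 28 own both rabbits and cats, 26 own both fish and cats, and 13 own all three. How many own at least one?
|A∪B∪C| = 53+46+80-25-28-26+13 = 113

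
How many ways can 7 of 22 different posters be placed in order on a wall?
P(22,7) = 22!/(22-7)! = 859541760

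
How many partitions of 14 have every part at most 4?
Let r_j(i) = number of partitions of i into parts ≤ j, for i = 0..14. r_1(i) = 1 for all i; r_j(i) = r_{j-1}(i) + r_j(i-j). Rows j = 2..4: ≤2: 1 1 2 2 3 3 4 4 5 5 6 6 7 7 8; ≤3: 1 1 2 3 4 5 7 8 10 12 14 16 19 21 24; ≤4: 1 1 2 3 5 6 9 11 15 18 23 27 34 39 47. r_4(14) = 47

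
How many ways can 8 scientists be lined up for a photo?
8! = 40320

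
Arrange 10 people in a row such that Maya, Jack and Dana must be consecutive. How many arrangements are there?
Treat the 3 as one block: (10-3+1)! × 3! = 40320 × 6 = 241920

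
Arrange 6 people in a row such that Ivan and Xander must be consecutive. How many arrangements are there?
Treat the 2 as one block: (6-2+1)! × 2! = 120 × 2 = 240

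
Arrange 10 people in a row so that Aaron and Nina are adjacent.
Treat as block: (10-1)! × 2! = 362880 × 2 = 725760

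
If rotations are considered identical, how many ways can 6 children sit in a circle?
Circular: fix one position, arrange the rest. (6-1)! = 120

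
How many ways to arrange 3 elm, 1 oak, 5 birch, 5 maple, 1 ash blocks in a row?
15! / (3! × 1! × 5! × 5! × 1!) = 15135120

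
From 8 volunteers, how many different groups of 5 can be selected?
C(8,5) = 8!/(5!×3!) = 56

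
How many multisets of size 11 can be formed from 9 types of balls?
C(11+9-1, 9-1) = C(19, 8) = 75582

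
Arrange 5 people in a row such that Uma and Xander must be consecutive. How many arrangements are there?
Treat the 2 as one block: (5-2+1)! × 2! = 24 × 2 = 48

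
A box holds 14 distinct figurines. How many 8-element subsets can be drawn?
C(14,8) = 14!/(8!×6!) = 3003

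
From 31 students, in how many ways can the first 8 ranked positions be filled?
P(31,8) = 31!/(31-8)! = 318073392000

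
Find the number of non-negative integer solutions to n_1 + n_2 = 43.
C(43+2-1, 2-1) = C(44, 1) = 44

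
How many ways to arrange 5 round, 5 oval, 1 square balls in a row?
11! / (5! × 5! × 1!) = 2772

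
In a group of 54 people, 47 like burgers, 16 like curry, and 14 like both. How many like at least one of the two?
|A∪B| = |A| + |B| - |A∩B| = 47 + 16 - 14 = 49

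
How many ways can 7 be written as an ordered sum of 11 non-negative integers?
C(7+11-1, 11-1) = C(17, 10) = 19448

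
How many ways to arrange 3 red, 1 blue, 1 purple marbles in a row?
5! / (3! × 1! × 1!) = 20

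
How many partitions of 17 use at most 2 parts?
By conjugation, equals partitions of 17 into parts ≤ 2. Let r_j(i) = number of partitions of i into parts ≤ j, for i = 0..17. r_1(i) = 1 for all i; r_j(i) = r_{j-1}(i) + r_j(i-j). Rows j = 2..2: ≤2: 1 1 2 2 3 3 4 4 5 5 6 6 7 7 8 8 9 9. r_2(17) = 9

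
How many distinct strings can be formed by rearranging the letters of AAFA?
4! / (1! × 3!) = 4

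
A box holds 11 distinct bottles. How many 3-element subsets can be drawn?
C(11,3) = 11!/(3!×8!) = 165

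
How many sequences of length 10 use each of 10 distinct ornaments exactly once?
10! = 3628800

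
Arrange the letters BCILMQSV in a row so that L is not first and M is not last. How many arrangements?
By inclusion-exclusion: 8! - 2×(8-1)! + (8-2)! = 40320 - 10080 + 720 = 30960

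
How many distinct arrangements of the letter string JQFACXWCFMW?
11! / (2! × 1! × 1! × 1! × 2! × 1! × 2! × 1!) = 4989600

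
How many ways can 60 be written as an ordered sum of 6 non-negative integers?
C(60+6-1, 6-1) = C(65, 5) = 8259888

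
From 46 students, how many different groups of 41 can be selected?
C(46,41) = 46!/(41!×5!) = 1370754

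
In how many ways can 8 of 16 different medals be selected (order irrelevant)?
C(16,8) = 16!/(8!×8!) = 12870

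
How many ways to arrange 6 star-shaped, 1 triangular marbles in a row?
7! / (6! × 1!) = 7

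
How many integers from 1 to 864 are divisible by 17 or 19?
⌊864/17⌋ + ⌊864/19⌋ - ⌊864/323⌋ = 50 + 45 - 2 = 93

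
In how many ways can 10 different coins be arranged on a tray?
10! = 3628800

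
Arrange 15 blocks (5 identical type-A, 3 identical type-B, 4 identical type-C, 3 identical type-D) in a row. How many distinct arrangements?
15! / (5! × 3! × 4! × 3!) = 12612600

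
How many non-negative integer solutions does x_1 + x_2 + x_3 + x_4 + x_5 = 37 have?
C(37+5-1, 5-1) = C(41, 4) = 101270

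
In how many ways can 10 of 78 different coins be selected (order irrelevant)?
C(78,10) = 78!/(10!×68!) = 1258315963905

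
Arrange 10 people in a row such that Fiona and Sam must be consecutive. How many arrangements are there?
Treat the 2 as one block: (10-2+1)! × 2! = 362880 × 2 = 725760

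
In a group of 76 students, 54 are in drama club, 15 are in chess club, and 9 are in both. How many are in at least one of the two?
|A∪B| = |A| + |B| - |A∩B| = 54 + 15 - 9 = 60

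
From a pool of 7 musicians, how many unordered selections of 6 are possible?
C(7,6) = 7!/(6!×1!) = 7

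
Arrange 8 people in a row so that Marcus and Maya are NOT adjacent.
Total - adjacent = 8! - (8-1)!×2 = 40320 - 10080 = 30240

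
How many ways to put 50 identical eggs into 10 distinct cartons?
C(50+10-1, 10-1) = C(59, 9) = 12565671261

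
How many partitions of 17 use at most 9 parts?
By conjugation, equals partitions of 17 into parts ≤ 9. Let r_j(i) = number of partitions of i into parts ≤ j, for i = 0..17. r_1(i) = 1 for all i; r_j(i) = r_{j-1}(i) + r_j(i-j). Rows j = 2..9: ≤2: 1 1 2 2 3 3 4 4 5 5 6 6 7 7 8 8 9 9; ≤3: 1 1 2 3 4 5 7 8 10 12 14 16 19 21 24 27 30 33; ≤4: 1 1 2 3 5 6 9 11 15 18 23 27 34 39 47 54 64 72; ≤5: 1 1 2 3 5 7 10 13 18 23 30 37 47 57 70 84 101 119; ≤6: 1 1 2 3 5 7 11 14 20 26 35 44 58 71 90 110 136 163; ≤7: 1 1 2 3 5 7 11 15 21 28 38 49 65 82 105 131 164 201; ≤8: 1 1 2 3 5 7 11 15 22 29 40 52 70 89 116 146 186 230; ≤9: 1 1 2 3 5 7 11 15 22 30 41 54 73 94 123 157 201 252. r_9(17) = 252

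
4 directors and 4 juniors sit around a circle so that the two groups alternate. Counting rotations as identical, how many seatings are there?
Fix one of the directors: (4-1)! ways for the remaining directors, × 4! ways for the juniors = 6 × 24 = 144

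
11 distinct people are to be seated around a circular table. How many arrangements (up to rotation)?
Circular: fix one position, arrange the rest. (11-1)! = 3628800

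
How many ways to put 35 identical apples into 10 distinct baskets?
C(35+10-1, 10-1) = C(44, 9) = 708930508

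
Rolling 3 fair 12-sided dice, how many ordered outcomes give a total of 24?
Coefficient of x^24 in (x + x² + ... + x^12)^3. By inclusion-exclusion on dice exceeding 12: Σ_j (-1)^j C(3,j)·C(24-1-12j, 2) = C(3,0)·C(23,2) - C(3,1)·C(11,2) = 1·253 - 3·55 = 88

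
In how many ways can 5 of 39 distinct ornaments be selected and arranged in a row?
P(39,5) = 39!/(39-5)! = 69090840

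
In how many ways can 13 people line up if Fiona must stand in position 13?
Fix one position: (13-1)! = 479001600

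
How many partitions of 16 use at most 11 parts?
By conjugation, equals partitions of 16 into parts ≤ 11. Let r_j(i) = number of partitions of i into parts ≤ j, for i = 0..16. r_1(i) = 1 for all i; r_j(i) = r_{j-1}(i) + r_j(i-j). Rows j = 2..11: ≤2: 1 1 2 2 3 3 4 4 5 5 6 6 7 7 8 8 9; ≤3: 1 1 2 3 4 5 7 8 10 12 14 16 19 21 24 27 30; ≤4: 1 1 2 3 5 6 9 11 15 18 23 27 34 39 47 54 64; ≤5: 1 1 2 3 5 7 10 13 18 23 30 37 47 57 70 84 101; ≤6: 1 1 2 3 5 7 11 14 20 26 35 44 58 71 90 110 136; ≤7: 1 1 2 3 5 7 11 15 21 28 38 49 65 82 105 131 164; ≤8: 1 1 2 3 5 7 11 15 22 29 40 52 70 89 116 146 186; ≤9: 1 1 2 3 5 7 11 15 22 30 41 54 73 94 123 157 201; ≤10: 1 1 2 3 5 7 11 15 22 30 42 55 75 97 128 164 212; ≤11: 1 1 2 3 5 7 11 15 22 30 42 56 76 99 131 169 219. r_11(16) = 219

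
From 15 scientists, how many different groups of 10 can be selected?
C(15,10) = 15!/(10!×5!) = 3003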